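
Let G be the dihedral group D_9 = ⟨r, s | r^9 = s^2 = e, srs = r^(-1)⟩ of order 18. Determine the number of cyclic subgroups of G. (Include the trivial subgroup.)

12

Group the elements of G by the cyclic subgroup they generate; each cyclic subgroup of order d accounts for φ(d) elements.
Cyclic subgroups by order — order 1: 1; order 2: 9; order 3: 1; order 9: 1.
Total: 12.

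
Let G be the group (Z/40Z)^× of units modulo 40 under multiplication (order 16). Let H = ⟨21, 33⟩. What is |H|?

8

|⟨21⟩| = 2 and |⟨33⟩| = 4, so |H| is a multiple of lcm(2, 4) = 4 and divides |G| = 16.
Closing under the operation: H = {1, 9, 13, 17, 21, 29, 33, 37}, so |H| = 8.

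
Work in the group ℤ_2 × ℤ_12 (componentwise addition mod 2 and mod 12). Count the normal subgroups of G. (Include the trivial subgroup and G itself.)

16

G is abelian, so every subgroup is normal.
G has 16 subgroups in total, hence 16 normal subgroups.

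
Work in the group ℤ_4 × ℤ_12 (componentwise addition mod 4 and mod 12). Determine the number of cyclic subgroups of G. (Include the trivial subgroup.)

A cyclic subgroup of order d is generated by each of its φ(d) elements of order d, so the cyclic subgroups of order d number (#elements of order d)/φ(d).
Cyclic subgroups by order — order 1: 1; order 2: 3; order 3: 1; order 4: 6; order 6: 3; order 12: 6.
Total: 20.

20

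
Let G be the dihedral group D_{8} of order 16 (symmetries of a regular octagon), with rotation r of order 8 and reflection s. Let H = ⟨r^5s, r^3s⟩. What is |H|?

8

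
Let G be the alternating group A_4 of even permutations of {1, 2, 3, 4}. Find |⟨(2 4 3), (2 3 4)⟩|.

|⟨(2 4 3)⟩| = 3 and |⟨(2 3 4)⟩| = 3, so |H| is a multiple of lcm(3, 3) = 3 and divides |G| = 12.
Closing under the operation: H = {e, (2 3 4), (2 4 3)}, so |H| = 3.

3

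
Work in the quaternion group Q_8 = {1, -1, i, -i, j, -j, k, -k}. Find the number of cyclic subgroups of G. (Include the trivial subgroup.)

Group the elements of G by the cyclic subgroup they generate; each cyclic subgroup of order d accounts for φ(d) elements.
Cyclic subgroups by order — order 1: 1; order 2: 1; order 4: 3.
Total: 5.

5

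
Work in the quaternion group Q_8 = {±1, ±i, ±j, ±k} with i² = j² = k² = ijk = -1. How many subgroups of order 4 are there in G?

|G| = 8 and 4 | 8, so subgroups of order 4 are possible by Lagrange.
The subgroups of order 4 are: {1, -1, i, -i}; {1, -1, j, -j}; {1, -1, k, -k}.
So G has 3 subgroups of order 4.

3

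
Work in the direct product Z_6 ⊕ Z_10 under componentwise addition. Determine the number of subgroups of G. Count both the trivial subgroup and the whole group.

|G| = 60, so by Lagrange every subgroup order divides 60. Divisors: 1, 2, 3, 4, 5, 6, 10, 12, 15, 20, 30, 60.
Subgroups by order — order 1: 1; order 2: 3; order 3: 1; order 4: 1; order 5: 1; order 6: 3; order 10: 3; order 12: 1; order 15: 1; order 20: 1; order 30: 3; order 60: 1.
Total: 1 + 3 + 1 + 1 + 1 + 3 + 3 + 1 + 1 + 1 + 3 + 1 = 20.

20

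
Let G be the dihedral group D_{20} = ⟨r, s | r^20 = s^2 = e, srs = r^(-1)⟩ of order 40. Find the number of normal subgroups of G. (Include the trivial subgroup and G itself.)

9

G has 48 subgroups. Checking conjugation-invariance by order — order 1: 1/1 normal; order 2: 1/21 normal; order 4: 1/11 normal; order 5: 1/1 normal; order 8: 0/5 normal; order 10: 1/5 normal; order 20: 3/3 normal; order 40: 1/1 normal.
Total normal subgroups: 9.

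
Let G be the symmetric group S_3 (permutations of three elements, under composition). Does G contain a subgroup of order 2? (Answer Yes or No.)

2 | 6. A subgroup of order 2 is {e, (1 2)}.

Yes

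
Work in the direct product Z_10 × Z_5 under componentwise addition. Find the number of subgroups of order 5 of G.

|G| = 50 and 5 | 50, so subgroups of order 5 are possible by Lagrange.
The subgroups of order 5 are: {(0,0), (0,1), (0,2), (0,3), (0,4)}; {(0,0), (2,0), (4,0), (6,0), (8,0)}; {(0,0), (2,1), (4,2), (6,3), (8,4)}; {(0,0), (2,2), (4,4), (6,1), (8,3)}; … (6 in all).
So G has 6 subgroups of order 5.

6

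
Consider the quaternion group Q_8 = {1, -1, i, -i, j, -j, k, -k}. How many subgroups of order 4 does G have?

|G| = 8 and 4 | 8, so subgroups of order 4 are possible by Lagrange.
The subgroups of order 4 are: {1, -1, i, -i}; {1, -1, j, -j}; {1, -1, k, -k}.
So G has 3 subgroups of order 4.

3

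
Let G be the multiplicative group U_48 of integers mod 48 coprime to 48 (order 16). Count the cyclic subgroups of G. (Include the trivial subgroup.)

A cyclic subgroup of order d is generated by each of its φ(d) elements of order d, so the cyclic subgroups of order d number (#elements of order d)/φ(d).
Cyclic subgroups by order — order 1: 1; order 2: 7; order 4: 4.
Total: 12.

12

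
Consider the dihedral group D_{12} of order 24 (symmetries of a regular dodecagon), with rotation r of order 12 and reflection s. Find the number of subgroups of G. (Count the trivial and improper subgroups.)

|G| = 24, so by Lagrange every subgroup order divides 24. Divisors: 1, 2, 3, 4, 6, 8, 12, 24.
Subgroups by order — order 1: 1; order 2: 13; order 3: 1; order 4: 7; order 6: 5; order 8: 3; order 12: 3; order 24: 1.
Total: 1 + 13 + 1 + 7 + 5 + 3 + 3 + 1 = 34.

34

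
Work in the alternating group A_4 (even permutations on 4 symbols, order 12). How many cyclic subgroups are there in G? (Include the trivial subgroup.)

Each element a generates a cyclic subgroup ⟨a⟩; distinct elements may generate the same one (a cyclic group of order d has φ(d) generators).
Cyclic subgroups by order — order 1: 1; order 2: 3; order 3: 4.
Total: 8.

8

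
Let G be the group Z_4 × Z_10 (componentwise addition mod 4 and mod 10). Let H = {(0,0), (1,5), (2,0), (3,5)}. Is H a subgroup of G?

|H| = 4 divides |G| = 40, consistent with Lagrange.
H contains the identity, every element's inverse is in H, and H is closed under +: it is a subgroup.
In fact H = ⟨(1,5)⟩.

Yes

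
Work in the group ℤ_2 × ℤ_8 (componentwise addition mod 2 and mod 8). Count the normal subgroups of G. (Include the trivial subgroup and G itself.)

G is abelian, so every subgroup is normal.
G has 11 subgroups in total, hence 11 normal subgroups.

11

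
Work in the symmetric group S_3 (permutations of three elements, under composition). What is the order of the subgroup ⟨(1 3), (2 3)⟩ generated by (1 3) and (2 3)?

6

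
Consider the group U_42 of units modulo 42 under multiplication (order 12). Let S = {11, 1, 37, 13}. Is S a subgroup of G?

11 ∈ S but its inverse 23 ∉ S, so S is not a subgroup.

No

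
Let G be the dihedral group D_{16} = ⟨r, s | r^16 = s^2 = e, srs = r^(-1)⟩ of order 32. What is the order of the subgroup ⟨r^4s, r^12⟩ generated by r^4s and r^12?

8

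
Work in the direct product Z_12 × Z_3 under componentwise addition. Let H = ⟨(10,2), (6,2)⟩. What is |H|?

|⟨(10,2)⟩| = 6 and |⟨(6,2)⟩| = 6, so |H| is a multiple of lcm(6, 6) = 6 and divides |G| = 36.
Closing under the operation: H = {(0,0), (0,1), (0,2), (2,0), (2,1), (2,2), (4,0), (4,1), (4,2), (6,0), (6,1), (6,2), (8,0), (8,1), (8,2), (10,0), (10,1), (10,2)}, so |H| = 18.

18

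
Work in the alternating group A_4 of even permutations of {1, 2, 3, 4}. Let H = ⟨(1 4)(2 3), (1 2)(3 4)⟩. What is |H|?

4

|⟨(1 4)(2 3)⟩| = 2 and |⟨(1 2)(3 4)⟩| = 2, so |H| is a multiple of lcm(2, 2) = 2 and divides |G| = 12.
Closing under the operation: H = {e, (1 2)(3 4), (1 3)(2 4), (1 4)(2 3)}, so |H| = 4.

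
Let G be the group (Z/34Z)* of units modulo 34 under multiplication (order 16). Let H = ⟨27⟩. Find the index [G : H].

|⟨27⟩| = 16 and |G| = 16.
By Lagrange, [G : H] = |G|/|H| = 16/16 = 1.

1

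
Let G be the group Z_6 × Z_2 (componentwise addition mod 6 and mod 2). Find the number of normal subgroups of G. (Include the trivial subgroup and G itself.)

10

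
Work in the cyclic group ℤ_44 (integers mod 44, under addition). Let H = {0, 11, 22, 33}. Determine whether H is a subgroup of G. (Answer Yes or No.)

Yes

|H| = 4 divides |G| = 44, consistent with Lagrange.
H contains the identity, every element's inverse is in H, and H is closed under +: it is a subgroup.
In fact H = ⟨33⟩.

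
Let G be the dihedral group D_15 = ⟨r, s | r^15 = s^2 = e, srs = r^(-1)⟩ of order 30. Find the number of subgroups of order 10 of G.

|G| = 30 and 10 | 30, so subgroups of order 10 are possible by Lagrange.
The subgroups of order 10 are: {e, r^3, r^6, r^9, r^12, rs, r^4s, r^7s, r^10s, r^13s}; {e, r^3, r^6, r^9, r^12, r^2s, r^5s, r^8s, r^11s, r^14s}; {e, r^3, r^6, r^9, r^12, s, r^3s, r^6s, r^9s, r^12s}.
So G has 3 subgroups of order 10.

3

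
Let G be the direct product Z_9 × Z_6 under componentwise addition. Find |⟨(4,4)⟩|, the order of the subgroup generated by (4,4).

9

The order of (4,4) in Z_9 × Z_6 is lcm(ord(4) in Z_9, ord(4) in Z_6).
ord(4) = 9 and ord(4) = 3, so |⟨(4,4)⟩| = lcm(9, 3) = 9.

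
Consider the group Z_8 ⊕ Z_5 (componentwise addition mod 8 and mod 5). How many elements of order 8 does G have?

4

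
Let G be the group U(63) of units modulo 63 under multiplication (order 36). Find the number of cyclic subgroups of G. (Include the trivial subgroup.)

A cyclic subgroup of order d is generated by each of its φ(d) elements of order d, so the cyclic subgroups of order d number (#elements of order d)/φ(d).
Cyclic subgroups by order — order 1: 1; order 2: 3; order 3: 4; order 6: 12.
Total: 20.

20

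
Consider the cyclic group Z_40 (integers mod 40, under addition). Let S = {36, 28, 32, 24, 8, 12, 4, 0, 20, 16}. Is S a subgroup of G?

|S| = 10 divides |G| = 40, consistent with Lagrange.
S contains the identity, every element's inverse is in S, and S is closed under +: it is a subgroup.
In fact S = ⟨4⟩.

Yes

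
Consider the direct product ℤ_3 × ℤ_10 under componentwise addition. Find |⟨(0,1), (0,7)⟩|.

10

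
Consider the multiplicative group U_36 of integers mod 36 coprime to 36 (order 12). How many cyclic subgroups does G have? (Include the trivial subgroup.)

8

Group the elements of G by the cyclic subgroup they generate; each cyclic subgroup of order d accounts for φ(d) elements.
Cyclic subgroups by order — order 1: 1; order 2: 3; order 3: 1; order 6: 3.
Total: 8.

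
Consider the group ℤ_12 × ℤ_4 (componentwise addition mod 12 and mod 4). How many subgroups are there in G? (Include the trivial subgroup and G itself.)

30

|G| = 48, so by Lagrange every subgroup order divides 48. Divisors: 1, 2, 3, 4, 6, 8, 12, 16, 24, 48.
Subgroups by order — order 1: 1; order 2: 3; order 3: 1; order 4: 7; order 6: 3; order 8: 3; order 12: 7; order 16: 1; order 24: 3; order 48: 1.
Total: 1 + 3 + 1 + 7 + 3 + 3 + 7 + 1 + 3 + 1 = 30.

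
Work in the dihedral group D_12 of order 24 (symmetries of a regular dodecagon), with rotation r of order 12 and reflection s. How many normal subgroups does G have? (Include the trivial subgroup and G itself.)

9

G has 34 subgroups. Checking conjugation-invariance by order — order 1: 1/1 normal; order 2: 1/13 normal; order 3: 1/1 normal; order 4: 1/7 normal; order 6: 1/5 normal; order 8: 0/3 normal; order 12: 3/3 normal; order 24: 1/1 normal.
Total normal subgroups: 9.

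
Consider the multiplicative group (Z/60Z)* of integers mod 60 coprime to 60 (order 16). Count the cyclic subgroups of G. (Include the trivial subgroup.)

Each element a generates a cyclic subgroup ⟨a⟩; distinct elements may generate the same one (a cyclic group of order d has φ(d) generators).
Cyclic subgroups by order — order 1: 1; order 2: 7; order 4: 4.
Total: 12.

12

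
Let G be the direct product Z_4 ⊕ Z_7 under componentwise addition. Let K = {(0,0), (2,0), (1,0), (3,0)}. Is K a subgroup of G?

Yes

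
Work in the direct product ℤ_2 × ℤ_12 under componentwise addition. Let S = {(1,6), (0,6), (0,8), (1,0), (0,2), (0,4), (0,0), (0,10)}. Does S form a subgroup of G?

No

Closure fails: (0,4) + (1,0) = (1,4) ∉ S. So S is not a subgroup.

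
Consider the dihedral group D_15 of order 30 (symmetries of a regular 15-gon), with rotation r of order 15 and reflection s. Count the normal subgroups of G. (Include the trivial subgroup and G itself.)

G has 28 subgroups. Checking conjugation-invariance by order — order 1: 1/1 normal; order 2: 0/15 normal; order 3: 1/1 normal; order 5: 1/1 normal; order 6: 0/5 normal; order 10: 0/3 normal; order 15: 1/1 normal; order 30: 1/1 normal.
Total normal subgroups: 5.

5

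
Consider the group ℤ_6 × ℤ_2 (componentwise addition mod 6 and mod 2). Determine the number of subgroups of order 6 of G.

3

|G| = 12 and 6 | 12, so subgroups of order 6 are possible by Lagrange.
The subgroups of order 6 are: {(0,0), (0,1), (2,0), (2,1), (4,0), (4,1)}; {(0,0), (1,0), (2,0), (3,0), (4,0), (5,0)}; {(0,0), (1,1), (2,0), (3,1), (4,0), (5,1)}.
So G has 3 subgroups of order 6.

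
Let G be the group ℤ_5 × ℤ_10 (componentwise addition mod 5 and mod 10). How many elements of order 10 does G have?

An element (a,b) has order lcm(ord(a), ord(b)); count pairs with lcm equal to 10.
Enumerating gives 24 such elements.

24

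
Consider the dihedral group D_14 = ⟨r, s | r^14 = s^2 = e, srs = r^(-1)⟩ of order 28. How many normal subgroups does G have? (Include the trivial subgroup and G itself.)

7

G has 28 subgroups. Checking conjugation-invariance by order — order 1: 1/1 normal; order 2: 1/15 normal; order 4: 0/7 normal; order 7: 1/1 normal; order 14: 3/3 normal; order 28: 1/1 normal.
Total normal subgroups: 7.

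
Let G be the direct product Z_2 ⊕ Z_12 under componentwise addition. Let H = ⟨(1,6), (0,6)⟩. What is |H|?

|⟨(1,6)⟩| = 2 and |⟨(0,6)⟩| = 2, so |H| is a multiple of lcm(2, 2) = 2 and divides |G| = 24.
Closing under the operation: H = {(0,0), (0,6), (1,0), (1,6)}, so |H| = 4.

4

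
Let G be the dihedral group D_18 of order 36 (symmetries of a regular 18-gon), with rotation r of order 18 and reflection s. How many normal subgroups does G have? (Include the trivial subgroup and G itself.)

9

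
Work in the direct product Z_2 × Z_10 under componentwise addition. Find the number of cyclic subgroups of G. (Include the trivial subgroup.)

A cyclic subgroup of order d is generated by each of its φ(d) elements of order d, so the cyclic subgroups of order d number (#elements of order d)/φ(d).
Cyclic subgroups by order — order 1: 1; order 2: 3; order 5: 1; order 10: 3.
Total: 8.

8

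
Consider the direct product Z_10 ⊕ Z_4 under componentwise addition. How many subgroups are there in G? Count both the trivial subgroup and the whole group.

16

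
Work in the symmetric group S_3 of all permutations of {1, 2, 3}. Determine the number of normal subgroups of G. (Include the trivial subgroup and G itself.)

3

G has 6 subgroups. Checking conjugation-invariance by order — order 1: 1/1 normal; order 2: 0/3 normal; order 3: 1/1 normal; order 6: 1/1 normal.
Total normal subgroups: 3.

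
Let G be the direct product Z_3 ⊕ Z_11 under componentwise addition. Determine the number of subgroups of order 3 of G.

1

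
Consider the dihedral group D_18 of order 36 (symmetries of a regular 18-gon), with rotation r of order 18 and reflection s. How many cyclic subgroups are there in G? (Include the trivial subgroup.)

24

Each element a generates a cyclic subgroup ⟨a⟩; distinct elements may generate the same one (a cyclic group of order d has φ(d) generators).
Cyclic subgroups by order — order 1: 1; order 2: 19; order 3: 1; order 6: 1; order 9: 1; order 18: 1.
Total: 24.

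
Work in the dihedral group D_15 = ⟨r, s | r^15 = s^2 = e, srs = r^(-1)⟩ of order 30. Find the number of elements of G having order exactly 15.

The elements of order 15 are: r, r^2, r^4, r^7, r^8, r^11, r^13, r^14.
That's 8.

8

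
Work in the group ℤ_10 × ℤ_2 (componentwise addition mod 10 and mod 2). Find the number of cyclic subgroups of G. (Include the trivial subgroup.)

Group the elements of G by the cyclic subgroup they generate; each cyclic subgroup of order d accounts for φ(d) elements.
Cyclic subgroups by order — order 1: 1; order 2: 3; order 5: 1; order 10: 3.
Total: 8.

8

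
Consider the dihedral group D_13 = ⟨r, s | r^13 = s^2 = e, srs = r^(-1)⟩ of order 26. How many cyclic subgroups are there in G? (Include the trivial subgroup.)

15

Each element a generates a cyclic subgroup ⟨a⟩; distinct elements may generate the same one (a cyclic group of order d has φ(d) generators).
Cyclic subgroups by order — order 1: 1; order 2: 13; order 13: 1.
Total: 15.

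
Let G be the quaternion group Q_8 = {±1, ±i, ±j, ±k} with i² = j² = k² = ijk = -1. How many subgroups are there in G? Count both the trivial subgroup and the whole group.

|G| = 8, so by Lagrange every subgroup order divides 8. Divisors: 1, 2, 4, 8.
Subgroups by order — order 1: 1; order 2: 1; order 4: 3; order 8: 1.
Total: 1 + 1 + 3 + 1 = 6.

6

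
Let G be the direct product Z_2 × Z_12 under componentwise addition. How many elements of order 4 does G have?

4

An element (a,b) has order lcm(ord(a), ord(b)); count pairs with lcm equal to 4.
Enumerating gives 4 such elements.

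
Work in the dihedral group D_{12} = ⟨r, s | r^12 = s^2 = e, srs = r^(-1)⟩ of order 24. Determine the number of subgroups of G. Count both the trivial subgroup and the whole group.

|G| = 24, so by Lagrange every subgroup order divides 24. Divisors: 1, 2, 3, 4, 6, 8, 12, 24.
Subgroups by order — order 1: 1; order 2: 13; order 3: 1; order 4: 7; order 6: 5; order 8: 3; order 12: 3; order 24: 1.
Total: 1 + 13 + 1 + 7 + 5 + 3 + 3 + 1 = 34.

34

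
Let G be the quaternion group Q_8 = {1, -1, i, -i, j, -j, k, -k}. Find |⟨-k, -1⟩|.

4

|⟨-k⟩| = 4 and |⟨-1⟩| = 2, so |H| is a multiple of lcm(4, 2) = 4 and divides |G| = 8.
Closing under the operation: H = {1, -1, k, -k}, so |H| = 4.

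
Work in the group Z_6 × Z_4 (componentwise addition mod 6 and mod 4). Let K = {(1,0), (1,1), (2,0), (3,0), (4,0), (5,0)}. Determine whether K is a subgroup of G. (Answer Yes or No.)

The identity (0,0) ∉ K, so K is not a subgroup.

No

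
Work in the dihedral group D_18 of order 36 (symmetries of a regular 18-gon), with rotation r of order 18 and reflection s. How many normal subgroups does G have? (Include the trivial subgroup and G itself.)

G has 45 subgroups. Checking conjugation-invariance by order — order 1: 1/1 normal; order 2: 1/19 normal; order 3: 1/1 normal; order 4: 0/9 normal; order 6: 1/7 normal; order 9: 1/1 normal; order 12: 0/3 normal; order 18: 3/3 normal; order 36: 1/1 normal.
Total normal subgroups: 9.

9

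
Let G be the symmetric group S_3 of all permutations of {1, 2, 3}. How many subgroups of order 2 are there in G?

3

|G| = 6 and 2 | 6, so subgroups of order 2 are possible by Lagrange.
The subgroups of order 2 are: {e, (1 2)}; {e, (1 3)}; {e, (2 3)}.
So G has 3 subgroups of order 2.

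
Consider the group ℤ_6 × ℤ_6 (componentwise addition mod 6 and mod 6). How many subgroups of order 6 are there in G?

|G| = 36 and 6 | 36, so subgroups of order 6 are possible by Lagrange.
The subgroups of order 6 are: {(0,0), (0,1), (0,2), (0,3), (0,4), (0,5)}; {(0,0), (0,2), (0,4), (3,0), (3,2), (3,4)}; {(0,0), (0,2), (0,4), (3,1), (3,3), (3,5)}; {(0,0), (0,3), (2,0), (2,3), (4,0), (4,3)}; … (12 in all).
So G has 12 subgroups of order 6.

12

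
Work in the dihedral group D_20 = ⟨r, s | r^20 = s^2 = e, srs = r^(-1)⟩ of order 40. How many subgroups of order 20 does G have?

|G| = 40 and 20 | 40, so subgroups of order 20 are possible by Lagrange.
The subgroups of order 20 are: {e, r, r^2, r^3, r^4, r^5, r^6, r^7, r^8, r^9, r^10, r^11, r^12, r^13, r^14, r^15, r^16, r^17, r^18, r^19}; {e, r^2, r^4, r^6, r^8, r^10, r^12, r^14, r^16, r^18, s, r^2s, r^4s, r^6s, r^8s, r^10s, r^12s, r^14s, r^16s, r^18s}; {e, r^2, r^4, r^6, r^8, r^10, r^12, r^14, r^16, r^18, rs, r^3s, r^5s, r^7s, r^9s, r^11s, r^13s, r^15s, r^17s, r^19s}.
So G has 3 subgroups of order 20.

3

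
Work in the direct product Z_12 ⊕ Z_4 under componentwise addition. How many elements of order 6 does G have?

An element (a,b) has order lcm(ord(a), ord(b)); count pairs with lcm equal to 6.
Enumerating gives 6 such elements.

6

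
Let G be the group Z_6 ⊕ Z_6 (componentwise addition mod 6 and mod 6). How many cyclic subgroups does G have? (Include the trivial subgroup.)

20

Each element a generates a cyclic subgroup ⟨a⟩; distinct elements may generate the same one (a cyclic group of order d has φ(d) generators).
Cyclic subgroups by order — order 1: 1; order 2: 3; order 3: 4; order 6: 12.
Total: 20.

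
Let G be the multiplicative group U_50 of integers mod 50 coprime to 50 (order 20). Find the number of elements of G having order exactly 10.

4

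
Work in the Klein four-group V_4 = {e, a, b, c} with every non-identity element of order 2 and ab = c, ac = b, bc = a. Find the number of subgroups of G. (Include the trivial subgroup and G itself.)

|G| = 4, so by Lagrange every subgroup order divides 4. Divisors: 1, 2, 4.
Subgroups by order — order 1: 1; order 2: 3; order 4: 1.
Total: 1 + 3 + 1 = 5.

5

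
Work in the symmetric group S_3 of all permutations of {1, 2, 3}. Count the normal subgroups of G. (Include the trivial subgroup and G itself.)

3

G has 6 subgroups. Checking conjugation-invariance by order — order 1: 1/1 normal; order 2: 0/3 normal; order 3: 1/1 normal; order 6: 1/1 normal.
Total normal subgroups: 3.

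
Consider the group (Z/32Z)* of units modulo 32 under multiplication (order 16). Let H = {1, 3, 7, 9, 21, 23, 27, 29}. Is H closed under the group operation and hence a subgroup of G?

No

3 ∈ H but its inverse 11 ∉ H, so H is not a subgroup.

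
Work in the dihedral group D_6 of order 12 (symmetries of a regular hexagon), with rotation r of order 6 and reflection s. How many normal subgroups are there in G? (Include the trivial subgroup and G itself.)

G has 16 subgroups. Checking conjugation-invariance by order — order 1: 1/1 normal; order 2: 1/7 normal; order 3: 1/1 normal; order 4: 0/3 normal; order 6: 3/3 normal; order 12: 1/1 normal.
Total normal subgroups: 7.

7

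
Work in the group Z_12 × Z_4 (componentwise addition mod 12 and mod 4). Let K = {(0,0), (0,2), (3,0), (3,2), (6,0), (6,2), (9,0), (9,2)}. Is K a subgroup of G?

|K| = 8 divides |G| = 48, consistent with Lagrange.
K contains the identity, every element's inverse is in K, and K is closed under +: it is a subgroup.

Yes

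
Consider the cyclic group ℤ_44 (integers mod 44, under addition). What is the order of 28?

11

In ℤ_44, the order of an element a is n/gcd(a, n).
gcd(28, 44) = 4, so |⟨28⟩| = 44/4 = 11.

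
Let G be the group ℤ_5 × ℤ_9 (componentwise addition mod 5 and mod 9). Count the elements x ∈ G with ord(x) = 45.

An element (a,b) has order lcm(ord(a), ord(b)); count pairs with lcm equal to 45.
Enumerating gives 24 such elements.

24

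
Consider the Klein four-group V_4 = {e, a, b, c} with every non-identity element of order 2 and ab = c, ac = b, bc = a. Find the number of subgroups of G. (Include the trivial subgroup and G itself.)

|G| = 4, so by Lagrange every subgroup order divides 4. Divisors: 1, 2, 4.
Subgroups by order — order 1: 1; order 2: 3; order 4: 1.
Total: 1 + 3 + 1 = 5.

5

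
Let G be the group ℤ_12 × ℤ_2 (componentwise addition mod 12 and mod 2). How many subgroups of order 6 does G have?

3

|G| = 24 and 6 | 24, so subgroups of order 6 are possible by Lagrange.
The subgroups of order 6 are: {(0,0), (0,1), (4,0), (4,1), (8,0), (8,1)}; {(0,0), (2,0), (4,0), (6,0), (8,0), (10,0)}; {(0,0), (2,1), (4,0), (6,1), (8,0), (10,1)}.
So G has 3 subgroups of order 6.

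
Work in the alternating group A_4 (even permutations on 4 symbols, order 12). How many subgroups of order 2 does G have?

|G| = 12 and 2 | 12, so subgroups of order 2 are possible by Lagrange.
The subgroups of order 2 are: {e, (1 2)(3 4)}; {e, (1 3)(2 4)}; {e, (1 4)(2 3)}.
So G has 3 subgroups of order 2.

3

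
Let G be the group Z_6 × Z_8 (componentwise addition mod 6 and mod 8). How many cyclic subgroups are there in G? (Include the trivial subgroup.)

Group the elements of G by the cyclic subgroup they generate; each cyclic subgroup of order d accounts for φ(d) elements.
Cyclic subgroups by order — order 1: 1; order 2: 3; order 3: 1; order 4: 2; order 6: 3; order 8: 2; order 12: 2; order 24: 2.
Total: 16.

16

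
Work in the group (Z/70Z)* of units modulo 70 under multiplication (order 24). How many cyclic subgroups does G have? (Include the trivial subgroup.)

12

Group the elements of G by the cyclic subgroup they generate; each cyclic subgroup of order d accounts for φ(d) elements.
Cyclic subgroups by order — order 1: 1; order 2: 3; order 3: 1; order 4: 2; order 6: 3; order 12: 2.
Total: 12.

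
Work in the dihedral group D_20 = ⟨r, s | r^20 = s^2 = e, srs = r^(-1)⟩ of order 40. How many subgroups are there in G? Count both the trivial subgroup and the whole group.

48

|G| = 40, so by Lagrange every subgroup order divides 40. Divisors: 1, 2, 4, 5, 8, 10, 20, 40.
Subgroups by order — order 1: 1; order 2: 21; order 4: 11; order 5: 1; order 8: 5; order 10: 5; order 20: 3; order 40: 1.
Total: 1 + 21 + 11 + 1 + 5 + 5 + 3 + 1 = 48.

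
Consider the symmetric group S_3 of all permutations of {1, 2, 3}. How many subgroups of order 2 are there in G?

3

|G| = 6 and 2 | 6, so subgroups of order 2 are possible by Lagrange.
The subgroups of order 2 are: {e, (1 2)}; {e, (1 3)}; {e, (2 3)}.
So G has 3 subgroups of order 2.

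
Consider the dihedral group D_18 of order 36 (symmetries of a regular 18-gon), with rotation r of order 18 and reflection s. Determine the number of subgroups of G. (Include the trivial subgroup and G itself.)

45

|G| = 36, so by Lagrange every subgroup order divides 36. Divisors: 1, 2, 3, 4, 6, 9, 12, 18, 36.
Subgroups by order — order 1: 1; order 2: 19; order 3: 1; order 4: 9; order 6: 7; order 9: 1; order 12: 3; order 18: 3; order 36: 1.
Total: 1 + 19 + 1 + 9 + 7 + 1 + 3 + 3 + 1 = 45.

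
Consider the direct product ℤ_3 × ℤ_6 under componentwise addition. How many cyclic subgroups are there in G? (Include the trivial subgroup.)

10

A cyclic subgroup of order d is generated by each of its φ(d) elements of order d, so the cyclic subgroups of order d number (#elements of order d)/φ(d).
Cyclic subgroups by order — order 1: 1; order 2: 1; order 3: 4; order 6: 4.
Total: 10.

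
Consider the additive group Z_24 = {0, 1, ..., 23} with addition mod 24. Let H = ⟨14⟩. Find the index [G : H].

|⟨14⟩| = 12 and |G| = 24.
By Lagrange, [G : H] = |G|/|H| = 24/12 = 2.

2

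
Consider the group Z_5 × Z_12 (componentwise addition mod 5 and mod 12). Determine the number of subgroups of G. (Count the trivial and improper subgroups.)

|G| = 60, so by Lagrange every subgroup order divides 60. Divisors: 1, 2, 3, 4, 5, 6, 10, 12, 15, 20, 30, 60.
Subgroups by order — order 1: 1; order 2: 1; order 3: 1; order 4: 1; order 5: 1; order 6: 1; order 10: 1; order 12: 1; order 15: 1; order 20: 1; order 30: 1; order 60: 1.
Total: 1 + 1 + 1 + 1 + 1 + 1 + 1 + 1 + 1 + 1 + 1 + 1 = 12.

12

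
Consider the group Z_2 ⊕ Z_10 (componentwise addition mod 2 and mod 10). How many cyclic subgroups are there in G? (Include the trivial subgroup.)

8

A cyclic subgroup of order d is generated by each of its φ(d) elements of order d, so the cyclic subgroups of order d number (#elements of order d)/φ(d).
Cyclic subgroups by order — order 1: 1; order 2: 3; order 5: 1; order 10: 3.
Total: 8.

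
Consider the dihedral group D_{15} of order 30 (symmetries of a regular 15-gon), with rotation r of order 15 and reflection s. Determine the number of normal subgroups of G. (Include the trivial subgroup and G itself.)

G has 28 subgroups. Checking conjugation-invariance by order — order 1: 1/1 normal; order 2: 0/15 normal; order 3: 1/1 normal; order 5: 1/1 normal; order 6: 0/5 normal; order 10: 0/3 normal; order 15: 1/1 normal; order 30: 1/1 normal.
Total normal subgroups: 5.

5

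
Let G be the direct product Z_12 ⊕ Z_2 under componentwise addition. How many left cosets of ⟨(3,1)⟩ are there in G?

|⟨(3,1)⟩| = 4 and |G| = 24.
By Lagrange, [G : H] = |G|/|H| = 24/4 = 6.

6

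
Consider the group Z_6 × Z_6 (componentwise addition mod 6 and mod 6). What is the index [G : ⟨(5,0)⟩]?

|⟨(5,0)⟩| = 6 and |G| = 36.
By Lagrange, [G : H] = |G|/|H| = 36/6 = 6.

6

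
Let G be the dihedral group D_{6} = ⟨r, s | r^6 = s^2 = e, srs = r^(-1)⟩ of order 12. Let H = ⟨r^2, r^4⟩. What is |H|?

|⟨r^2⟩| = 3 and |⟨r^4⟩| = 3, so |H| is a multiple of lcm(3, 3) = 3 and divides |G| = 12.
Closing under the operation: H = {e, r^2, r^4}, so |H| = 3.

3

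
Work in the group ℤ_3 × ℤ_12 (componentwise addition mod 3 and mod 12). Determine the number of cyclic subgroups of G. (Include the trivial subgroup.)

Each element a generates a cyclic subgroup ⟨a⟩; distinct elements may generate the same one (a cyclic group of order d has φ(d) generators).
Cyclic subgroups by order — order 1: 1; order 2: 1; order 3: 4; order 4: 1; order 6: 4; order 12: 4.
Total: 15.

15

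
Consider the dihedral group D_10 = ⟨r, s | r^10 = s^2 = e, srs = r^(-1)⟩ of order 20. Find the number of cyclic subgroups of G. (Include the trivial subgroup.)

Each element a generates a cyclic subgroup ⟨a⟩; distinct elements may generate the same one (a cyclic group of order d has φ(d) generators).
Cyclic subgroups by order — order 1: 1; order 2: 11; order 5: 1; order 10: 1.
Total: 14.

14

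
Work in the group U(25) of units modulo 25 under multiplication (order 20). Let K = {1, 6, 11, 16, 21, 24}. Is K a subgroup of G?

|K| = 6 does not divide |G| = 20, so by Lagrange K is not a subgroup.

No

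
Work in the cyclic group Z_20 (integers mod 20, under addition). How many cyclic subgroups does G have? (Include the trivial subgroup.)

A cyclic subgroup of order d is generated by each of its φ(d) elements of order d, so the cyclic subgroups of order d number (#elements of order d)/φ(d).
Cyclic subgroups by order — order 1: 1; order 2: 1; order 4: 1; order 5: 1; order 10: 1; order 20: 1.
Total: 6.

6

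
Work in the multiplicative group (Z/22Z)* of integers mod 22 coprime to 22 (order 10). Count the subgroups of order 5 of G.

1

|G| = 10 and 5 | 10, so subgroups of order 5 are possible by Lagrange.
The subgroups of order 5 are: {1, 3, 5, 9, 15}.
So G has 1 subgroup of order 5.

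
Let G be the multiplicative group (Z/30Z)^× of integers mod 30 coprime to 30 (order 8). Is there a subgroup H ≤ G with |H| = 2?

Yes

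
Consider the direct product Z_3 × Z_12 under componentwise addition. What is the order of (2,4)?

3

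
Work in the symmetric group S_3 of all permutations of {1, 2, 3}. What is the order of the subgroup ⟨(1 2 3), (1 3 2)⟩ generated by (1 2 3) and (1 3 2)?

3

|⟨(1 2 3)⟩| = 3 and |⟨(1 3 2)⟩| = 3, so |H| is a multiple of lcm(3, 3) = 3 and divides |G| = 6.
Closing under the operation: H = {e, (1 2 3), (1 3 2)}, so |H| = 3.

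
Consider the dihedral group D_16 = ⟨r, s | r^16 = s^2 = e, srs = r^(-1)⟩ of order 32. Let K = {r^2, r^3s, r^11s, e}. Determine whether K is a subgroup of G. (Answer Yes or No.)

No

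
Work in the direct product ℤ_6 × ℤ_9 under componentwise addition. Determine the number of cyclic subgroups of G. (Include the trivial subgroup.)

16

Each element a generates a cyclic subgroup ⟨a⟩; distinct elements may generate the same one (a cyclic group of order d has φ(d) generators).
Cyclic subgroups by order — order 1: 1; order 2: 1; order 3: 4; order 6: 4; order 9: 3; order 18: 3.
Total: 16.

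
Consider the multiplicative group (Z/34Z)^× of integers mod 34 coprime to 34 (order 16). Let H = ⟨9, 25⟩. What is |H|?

8

|⟨9⟩| = 8 and |⟨25⟩| = 8, so |H| is a multiple of lcm(8, 8) = 8 and divides |G| = 16.
Closing under the operation: H = {1, 9, 13, 15, 19, 21, 25, 33}, so |H| = 8.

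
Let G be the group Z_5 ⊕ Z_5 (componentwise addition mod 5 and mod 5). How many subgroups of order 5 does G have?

6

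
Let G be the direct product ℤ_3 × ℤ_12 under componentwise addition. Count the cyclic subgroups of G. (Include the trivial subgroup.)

15

A cyclic subgroup of order d is generated by each of its φ(d) elements of order d, so the cyclic subgroups of order d number (#elements of order d)/φ(d).
Cyclic subgroups by order — order 1: 1; order 2: 1; order 3: 4; order 4: 1; order 6: 4; order 12: 4.
Total: 15.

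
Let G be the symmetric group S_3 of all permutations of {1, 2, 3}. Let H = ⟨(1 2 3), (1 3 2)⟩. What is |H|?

|⟨(1 2 3)⟩| = 3 and |⟨(1 3 2)⟩| = 3, so |H| is a multiple of lcm(3, 3) = 3 and divides |G| = 6.
Closing under the operation: H = {e, (1 2 3), (1 3 2)}, so |H| = 3.

3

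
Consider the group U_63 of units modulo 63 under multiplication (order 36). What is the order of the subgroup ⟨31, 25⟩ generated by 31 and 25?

18

|⟨31⟩| = 6 and |⟨25⟩| = 3, so |H| is a multiple of lcm(6, 3) = 6 and divides |G| = 36.
Closing under the operation: H = {1, 4, 10, 13, 16, 19, 22, 25, 31, 34, 37, 40, 43, 46, 52, 55, 58, 61}, so |H| = 18.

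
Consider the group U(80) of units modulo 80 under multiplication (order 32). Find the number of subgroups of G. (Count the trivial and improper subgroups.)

|G| = 32, so by Lagrange every subgroup order divides 32. Divisors: 1, 2, 4, 8, 16, 32.
Subgroups by order — order 1: 1; order 2: 7; order 4: 19; order 8: 19; order 16: 7; order 32: 1.
Total: 1 + 7 + 19 + 19 + 7 + 1 = 54.

54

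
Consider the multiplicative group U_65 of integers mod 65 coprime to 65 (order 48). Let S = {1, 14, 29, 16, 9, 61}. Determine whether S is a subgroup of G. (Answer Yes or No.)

|S| = 6 divides |G| = 48, consistent with Lagrange.
S contains the identity, every element's inverse is in S, and S is closed under ·: it is a subgroup.
In fact S = ⟨29⟩.

Yes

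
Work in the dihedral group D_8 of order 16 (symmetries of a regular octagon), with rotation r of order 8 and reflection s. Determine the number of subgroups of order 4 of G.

5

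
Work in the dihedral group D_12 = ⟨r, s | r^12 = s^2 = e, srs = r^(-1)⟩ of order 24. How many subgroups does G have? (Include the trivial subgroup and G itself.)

34

|G| = 24, so by Lagrange every subgroup order divides 24. Divisors: 1, 2, 3, 4, 6, 8, 12, 24.
Subgroups by order — order 1: 1; order 2: 13; order 3: 1; order 4: 7; order 6: 5; order 8: 3; order 12: 3; order 24: 1.
Total: 1 + 13 + 1 + 7 + 5 + 3 + 3 + 1 = 34.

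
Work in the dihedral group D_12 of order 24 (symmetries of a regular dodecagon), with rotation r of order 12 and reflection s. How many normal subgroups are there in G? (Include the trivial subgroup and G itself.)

G has 34 subgroups. Checking conjugation-invariance by order — order 1: 1/1 normal; order 2: 1/13 normal; order 3: 1/1 normal; order 4: 1/7 normal; order 6: 1/5 normal; order 8: 0/3 normal; order 12: 3/3 normal; order 24: 1/1 normal.
Total normal subgroups: 9.

9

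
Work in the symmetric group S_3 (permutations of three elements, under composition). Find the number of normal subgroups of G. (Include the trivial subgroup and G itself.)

G has 6 subgroups. Checking conjugation-invariance by order — order 1: 1/1 normal; order 2: 0/3 normal; order 3: 1/1 normal; order 6: 1/1 normal.
Total normal subgroups: 3.

3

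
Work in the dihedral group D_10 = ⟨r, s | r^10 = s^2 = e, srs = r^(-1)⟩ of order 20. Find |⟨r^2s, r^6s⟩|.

10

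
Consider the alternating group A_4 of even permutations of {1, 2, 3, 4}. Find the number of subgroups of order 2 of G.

3

|G| = 12 and 2 | 12, so subgroups of order 2 are possible by Lagrange.
The subgroups of order 2 are: {e, (1 2)(3 4)}; {e, (1 3)(2 4)}; {e, (1 4)(2 3)}.
So G has 3 subgroups of order 2.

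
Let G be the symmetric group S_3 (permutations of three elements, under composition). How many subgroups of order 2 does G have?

3

|G| = 6 and 2 | 6, so subgroups of order 2 are possible by Lagrange.
The subgroups of order 2 are: {e, (1 2)}; {e, (1 3)}; {e, (2 3)}.
So G has 3 subgroups of order 2.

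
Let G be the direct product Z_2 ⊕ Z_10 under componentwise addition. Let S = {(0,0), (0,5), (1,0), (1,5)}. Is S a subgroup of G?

Yes

|S| = 4 divides |G| = 20, consistent with Lagrange.
S contains the identity, every element's inverse is in S, and S is closed under +: it is a subgroup.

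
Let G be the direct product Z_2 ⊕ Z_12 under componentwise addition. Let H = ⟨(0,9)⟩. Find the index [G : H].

6

|⟨(0,9)⟩| = 4 and |G| = 24.
By Lagrange, [G : H] = |G|/|H| = 24/4 = 6.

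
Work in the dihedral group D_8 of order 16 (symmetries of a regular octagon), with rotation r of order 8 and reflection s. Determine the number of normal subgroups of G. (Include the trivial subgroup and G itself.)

7

G has 19 subgroups. Checking conjugation-invariance by order — order 1: 1/1 normal; order 2: 1/9 normal; order 4: 1/5 normal; order 8: 3/3 normal; order 16: 1/1 normal.
Total normal subgroups: 7.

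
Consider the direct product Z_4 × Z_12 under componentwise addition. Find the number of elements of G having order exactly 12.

24

An element (a,b) has order lcm(ord(a), ord(b)); count pairs with lcm equal to 12.
Enumerating gives 24 such elements.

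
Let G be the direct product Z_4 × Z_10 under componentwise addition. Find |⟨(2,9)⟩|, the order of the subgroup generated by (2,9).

The order of (2,9) in Z_4 × Z_10 is lcm(ord(2) in Z_4, ord(9) in Z_10).
ord(2) = 2 and ord(9) = 10, so |⟨(2,9)⟩| = lcm(2, 10) = 10.

10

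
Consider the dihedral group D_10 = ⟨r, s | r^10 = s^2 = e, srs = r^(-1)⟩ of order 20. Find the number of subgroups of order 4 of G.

|G| = 20 and 4 | 20, so subgroups of order 4 are possible by Lagrange.
The subgroups of order 4 are: {e, r^5, r^2s, r^7s}; {e, r^5, r^3s, r^8s}; {e, r^5, r^4s, r^9s}; {e, r^5, s, r^5s}; … (5 in all).
So G has 5 subgroups of order 4.

5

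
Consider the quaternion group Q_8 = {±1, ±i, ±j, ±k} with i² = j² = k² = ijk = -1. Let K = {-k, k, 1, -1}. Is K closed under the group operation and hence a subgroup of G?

Yes

|K| = 4 divides |G| = 8, consistent with Lagrange.
K contains the identity, every element's inverse is in K, and K is closed under ·: it is a subgroup.
In fact K = ⟨-k⟩.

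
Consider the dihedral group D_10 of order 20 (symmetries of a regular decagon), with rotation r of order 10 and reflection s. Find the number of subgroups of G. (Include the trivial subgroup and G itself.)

22

|G| = 20, so by Lagrange every subgroup order divides 20. Divisors: 1, 2, 4, 5, 10, 20.
Subgroups by order — order 1: 1; order 2: 11; order 4: 5; order 5: 1; order 10: 3; order 20: 1.
Total: 1 + 11 + 5 + 1 + 3 + 1 = 22.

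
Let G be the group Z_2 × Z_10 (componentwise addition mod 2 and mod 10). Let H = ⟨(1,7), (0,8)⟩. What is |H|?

10

|⟨(1,7)⟩| = 10 and |⟨(0,8)⟩| = 5, so |H| is a multiple of lcm(10, 5) = 10 and divides |G| = 20.
Closing under the operation: H = {(0,0), (0,2), (0,4), (0,6), (0,8), (1,1), (1,3), (1,5), (1,7), (1,9)}, so |H| = 10.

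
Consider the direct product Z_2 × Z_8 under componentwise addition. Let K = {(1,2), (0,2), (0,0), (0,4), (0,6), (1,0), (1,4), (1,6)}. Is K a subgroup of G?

|K| = 8 divides |G| = 16, consistent with Lagrange.
K contains the identity, every element's inverse is in K, and K is closed under +: it is a subgroup.

Yes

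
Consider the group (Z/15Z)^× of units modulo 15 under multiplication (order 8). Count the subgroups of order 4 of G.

|G| = 8 and 4 | 8, so subgroups of order 4 are possible by Lagrange.
The subgroups of order 4 are: {1, 4, 11, 14}; {1, 4, 7, 13}; {1, 2, 4, 8}.
So G has 3 subgroups of order 4.

3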